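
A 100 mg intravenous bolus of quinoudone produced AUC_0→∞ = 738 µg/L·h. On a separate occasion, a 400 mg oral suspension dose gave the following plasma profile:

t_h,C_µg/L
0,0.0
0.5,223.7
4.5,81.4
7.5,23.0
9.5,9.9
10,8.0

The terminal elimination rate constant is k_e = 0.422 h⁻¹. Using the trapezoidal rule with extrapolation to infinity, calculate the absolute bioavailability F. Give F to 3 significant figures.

Trapezoidal AUC_0→10 (oral suspension):
  [0→0.5]: (0.0+223.7)/2 × 0.5 = 55.925
  [0.5→4.5]: (223.7+81.4)/2 × 4 = 610.2
  [4.5→7.5]: (81.4+23.0)/2 × 3 = 156.6
  [7.5→9.5]: (23.0+9.9)/2 × 2 = 32.9
  [9.5→10]: (9.9+8.0)/2 × 0.5 = 4.475
  Sum = 860.1 µg/L·h
Tail: C_last/k_e = 8.0/0.422 = 18.957
AUC_0→∞ (oral suspension) = 860.1 + 18.957 = 879.057 µg/L·h
F = (AUC_ev/D_ev)/(AUC_iv/D_iv) = (879.057/400)/(738/100) = 2.1976425/7.38 = 0.2978

F = 0.298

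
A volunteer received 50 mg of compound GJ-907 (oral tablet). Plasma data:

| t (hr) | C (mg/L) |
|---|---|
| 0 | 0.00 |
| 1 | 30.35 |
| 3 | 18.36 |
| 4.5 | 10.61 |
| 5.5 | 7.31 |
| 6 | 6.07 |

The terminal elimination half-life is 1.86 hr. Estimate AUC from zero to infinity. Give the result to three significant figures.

Trapezoidal AUC_0→6:
  [0→1]: (0.00+30.35)/2 × 1 = 15.175
  [1→3]: (30.35+18.36)/2 × 2 = 48.71
  [3→4.5]: (18.36+10.61)/2 × 1.5 = 21.7275
  [4.5→5.5]: (10.61+7.31)/2 × 1 = 8.96
  [5.5→6]: (7.31+6.07)/2 × 0.5 = 3.345
  Sum = 97.9175 mg/L·hr
k_e = ln2 / t½ = 0.693147 / 1.86 = 0.3727 hr^-1
Extrapolated tail: C_last / k_e = 6.07 / 0.3727 = 16.287
AUC_0→∞ = 97.9175 + 16.287 = 114.2045 mg/L·hr

AUC = 114 mg/L·hr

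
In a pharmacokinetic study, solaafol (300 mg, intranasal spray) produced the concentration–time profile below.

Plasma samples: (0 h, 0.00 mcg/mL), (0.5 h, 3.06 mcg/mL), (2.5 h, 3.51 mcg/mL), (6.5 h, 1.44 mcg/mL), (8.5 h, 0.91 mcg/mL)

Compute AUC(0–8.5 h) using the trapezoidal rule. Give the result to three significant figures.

AUC = 19.6 mcg/mL·h

Trapezoidal AUC_0→8.5:
  [0→0.5]: (0.00+3.06)/2 × 0.5 = 0.765
  [0.5→2.5]: (3.06+3.51)/2 × 2 = 6.57
  [2.5→6.5]: (3.51+1.44)/2 × 4 = 9.9
  [6.5→8.5]: (1.44+0.91)/2 × 2 = 2.35
  Sum = 19.585 mcg/mL·h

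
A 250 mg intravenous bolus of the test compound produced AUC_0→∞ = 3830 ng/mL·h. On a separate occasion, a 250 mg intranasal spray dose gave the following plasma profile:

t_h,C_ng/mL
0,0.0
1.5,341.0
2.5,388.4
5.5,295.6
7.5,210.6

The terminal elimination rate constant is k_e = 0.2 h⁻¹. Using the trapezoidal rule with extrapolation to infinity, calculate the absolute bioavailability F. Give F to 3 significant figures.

F = 0.837

Trapezoidal AUC_0→7.5 (intranasal spray):
  [0→1.5]: (0.0+341.0)/2 × 1.5 = 255.75
  [1.5→2.5]: (341.0+388.4)/2 × 1 = 364.7
  [2.5→5.5]: (388.4+295.6)/2 × 3 = 1026.0
  [5.5→7.5]: (295.6+210.6)/2 × 2 = 506.2
  Sum = 2152.65 ng/mL·h
Tail: C_last/k_e = 210.6/0.2 = 1053.000
AUC_0→∞ (intranasal spray) = 2152.65 + 1053.000 = 3205.65 ng/mL·h
F = (AUC_ev/D_ev)/(AUC_iv/D_iv) = (3205.65/250)/(3830/250) = 12.8226/15.32 = 0.8370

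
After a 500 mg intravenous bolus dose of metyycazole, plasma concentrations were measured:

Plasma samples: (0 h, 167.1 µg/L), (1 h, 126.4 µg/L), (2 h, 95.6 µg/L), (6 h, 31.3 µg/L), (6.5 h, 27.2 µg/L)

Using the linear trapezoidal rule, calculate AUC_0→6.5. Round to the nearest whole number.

AUC = 526 µg/L·h

Trapezoidal AUC_0→6.5:
  [0→1]: (167.1+126.4)/2 × 1 = 146.75
  [1→2]: (126.4+95.6)/2 × 1 = 111.0
  [2→6]: (95.6+31.3)/2 × 4 = 253.8
  [6→6.5]: (31.3+27.2)/2 × 0.5 = 14.625
  Sum = 526.175 µg/L·h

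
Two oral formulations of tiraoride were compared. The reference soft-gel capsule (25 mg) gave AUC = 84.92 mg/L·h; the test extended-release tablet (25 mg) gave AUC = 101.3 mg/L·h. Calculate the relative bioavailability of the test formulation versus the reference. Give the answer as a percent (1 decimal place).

F_rel = (AUC_test/D_test) / (AUC_ref/D_ref)
      = (101.3/25) / (84.92/25)
      = 4.052 / 3.3968 = 1.1929 = 119.29%

F_rel = 119.3%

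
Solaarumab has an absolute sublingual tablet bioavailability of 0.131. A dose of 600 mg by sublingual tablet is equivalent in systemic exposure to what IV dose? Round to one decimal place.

Systemic exposure from an extravascular dose = F × D_ev, so the equivalent IV dose is F × D_ev.
D_iv = F × D_ev = 0.131 × 600 = 78.6 mg

D_iv = 78.6 mg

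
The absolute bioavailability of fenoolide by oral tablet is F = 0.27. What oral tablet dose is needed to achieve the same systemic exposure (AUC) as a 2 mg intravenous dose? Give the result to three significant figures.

For equal systemic exposure: F × D_ev = D_iv
D_ev = D_iv / F = 2 / 0.27 = 7.40741 mg

D_oral = 7.41 mg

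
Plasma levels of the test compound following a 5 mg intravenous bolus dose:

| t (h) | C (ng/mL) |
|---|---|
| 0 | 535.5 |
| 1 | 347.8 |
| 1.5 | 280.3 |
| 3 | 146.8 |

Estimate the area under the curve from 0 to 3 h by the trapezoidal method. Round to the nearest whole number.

AUC = 919 ng/mL·h

Trapezoidal AUC_0→3:
  [0→1]: (535.5+347.8)/2 × 1 = 441.65
  [1→1.5]: (347.8+280.3)/2 × 0.5 = 157.025
  [1.5→3]: (280.3+146.8)/2 × 1.5 = 320.325
  Sum = 919.0 ng/mL·h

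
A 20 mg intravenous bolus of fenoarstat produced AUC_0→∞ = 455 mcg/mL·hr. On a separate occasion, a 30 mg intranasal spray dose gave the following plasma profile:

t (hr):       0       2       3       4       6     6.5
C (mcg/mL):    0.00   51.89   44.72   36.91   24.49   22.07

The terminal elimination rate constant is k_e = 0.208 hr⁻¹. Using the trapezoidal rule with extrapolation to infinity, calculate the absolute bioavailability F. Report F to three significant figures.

Trapezoidal AUC_0→6.5 (intranasal spray):
  [0→2]: (0.00+51.89)/2 × 2 = 51.89
  [2→3]: (51.89+44.72)/2 × 1 = 48.305
  [3→4]: (44.72+36.91)/2 × 1 = 40.815
  [4→6]: (36.91+24.49)/2 × 2 = 61.4
  [6→6.5]: (24.49+22.07)/2 × 0.5 = 11.64
  Sum = 214.05 mcg/mL·hr
Tail: C_last/k_e = 22.07/0.208 = 106.106
AUC_0→∞ (intranasal spray) = 214.05 + 106.106 = 320.156 mcg/mL·hr
F = (AUC_ev/D_ev)/(AUC_iv/D_iv) = (320.156/30)/(455/20) = 10.6719/22.75 = 0.4691

F = 0.469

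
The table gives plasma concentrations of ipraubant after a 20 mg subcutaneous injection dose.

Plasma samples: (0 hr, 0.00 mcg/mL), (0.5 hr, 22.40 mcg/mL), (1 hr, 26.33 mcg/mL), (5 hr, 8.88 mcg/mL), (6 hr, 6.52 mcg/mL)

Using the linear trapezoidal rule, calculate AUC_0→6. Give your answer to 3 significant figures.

AUC = 95.9 mcg/mL·hr

Trapezoidal AUC_0→6:
  [0→0.5]: (0.00+22.40)/2 × 0.5 = 5.6
  [0.5→1]: (22.40+26.33)/2 × 0.5 = 12.1825
  [1→5]: (26.33+8.88)/2 × 4 = 70.42
  [5→6]: (8.88+6.52)/2 × 1 = 7.7
  Sum = 95.9025 mcg/mL·hr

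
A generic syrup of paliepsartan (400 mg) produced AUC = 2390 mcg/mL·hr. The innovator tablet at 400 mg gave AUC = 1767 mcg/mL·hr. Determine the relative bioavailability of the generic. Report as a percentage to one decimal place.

F_rel = (AUC_test/D_test) / (AUC_ref/D_ref)
      = (2390/400) / (1767/400)
      = 5.975 / 4.4175 = 1.3526 = 135.26%

F_rel = 135.3%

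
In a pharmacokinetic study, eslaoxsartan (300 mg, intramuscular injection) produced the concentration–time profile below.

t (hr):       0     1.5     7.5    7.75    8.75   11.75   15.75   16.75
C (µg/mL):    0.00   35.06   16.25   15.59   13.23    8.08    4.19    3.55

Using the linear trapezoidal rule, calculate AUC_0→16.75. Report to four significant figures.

AUC = 259.0 µg/mL·hr

Trapezoidal AUC_0→16.75:
  [0→1.5]: (0.00+35.06)/2 × 1.5 = 26.295
  [1.5→7.5]: (35.06+16.25)/2 × 6 = 153.93
  [7.5→7.75]: (16.25+15.59)/2 × 0.25 = 3.98
  [7.75→8.75]: (15.59+13.23)/2 × 1 = 14.41
  [8.75→11.75]: (13.23+8.08)/2 × 3 = 31.965
  [11.75→15.75]: (8.08+4.19)/2 × 4 = 24.54
  [15.75→16.75]: (4.19+3.55)/2 × 1 = 3.87
  Sum = 258.99 µg/mL·hr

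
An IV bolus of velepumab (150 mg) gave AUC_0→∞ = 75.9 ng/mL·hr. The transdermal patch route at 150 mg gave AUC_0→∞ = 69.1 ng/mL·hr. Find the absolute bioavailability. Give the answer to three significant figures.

F = (AUC_ev / D_ev) / (AUC_iv / D_iv)
  = (69.1/150) / (75.9/150)
  = 0.460667 / 0.506 = 0.9104

F = 0.910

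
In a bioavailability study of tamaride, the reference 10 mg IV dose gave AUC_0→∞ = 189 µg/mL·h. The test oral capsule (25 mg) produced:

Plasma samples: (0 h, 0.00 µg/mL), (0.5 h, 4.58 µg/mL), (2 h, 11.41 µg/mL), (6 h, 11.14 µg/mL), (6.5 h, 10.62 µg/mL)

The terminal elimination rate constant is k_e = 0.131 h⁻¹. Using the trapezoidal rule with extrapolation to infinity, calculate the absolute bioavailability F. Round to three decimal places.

F = 0.306

Trapezoidal AUC_0→6.5 (oral capsule):
  [0→0.5]: (0.00+4.58)/2 × 0.5 = 1.145
  [0.5→2]: (4.58+11.41)/2 × 1.5 = 11.9925
  [2→6]: (11.41+11.14)/2 × 4 = 45.1
  [6→6.5]: (11.14+10.62)/2 × 0.5 = 5.44
  Sum = 63.6775 µg/mL·h
Tail: C_last/k_e = 10.62/0.131 = 81.069
AUC_0→∞ (oral capsule) = 63.6775 + 81.069 = 144.7465 µg/mL·h
F = (AUC_ev/D_ev)/(AUC_iv/D_iv) = (144.7465/25)/(189/10) = 5.78986/18.9 = 0.3063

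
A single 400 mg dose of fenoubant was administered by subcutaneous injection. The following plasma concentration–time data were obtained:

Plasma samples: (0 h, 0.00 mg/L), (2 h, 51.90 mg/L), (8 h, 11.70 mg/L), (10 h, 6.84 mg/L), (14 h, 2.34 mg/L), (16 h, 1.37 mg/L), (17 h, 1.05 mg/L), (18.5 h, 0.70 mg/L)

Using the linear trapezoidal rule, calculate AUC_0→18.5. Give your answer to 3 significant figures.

AUC = 286 mg/L·h

Trapezoidal AUC_0→18.5:
  [0→2]: (0.00+51.90)/2 × 2 = 51.9
  [2→8]: (51.90+11.70)/2 × 6 = 190.8
  [8→10]: (11.70+6.84)/2 × 2 = 18.54
  [10→14]: (6.84+2.34)/2 × 4 = 18.36
  [14→16]: (2.34+1.37)/2 × 2 = 3.71
  [16→17]: (1.37+1.05)/2 × 1 = 1.21
  [17→18.5]: (1.05+0.70)/2 × 1.5 = 1.3125
  Sum = 285.8325 mg/L·h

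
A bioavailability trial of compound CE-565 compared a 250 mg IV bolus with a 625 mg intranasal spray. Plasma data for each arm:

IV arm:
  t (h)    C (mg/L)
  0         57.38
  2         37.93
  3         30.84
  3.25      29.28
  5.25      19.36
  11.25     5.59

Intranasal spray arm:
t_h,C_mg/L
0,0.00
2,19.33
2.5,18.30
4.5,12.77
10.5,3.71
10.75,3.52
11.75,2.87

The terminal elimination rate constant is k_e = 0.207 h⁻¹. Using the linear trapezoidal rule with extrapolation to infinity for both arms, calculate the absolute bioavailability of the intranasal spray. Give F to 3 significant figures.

Trapezoidal AUC_0→11.25 (IV):
  [0→2]: (57.38+37.93)/2 × 2 = 95.31
  [2→3]: (37.93+30.84)/2 × 1 = 34.385
  [3→3.25]: (30.84+29.28)/2 × 0.25 = 7.515
  [3.25→5.25]: (29.28+19.36)/2 × 2 = 48.64
  [5.25→11.25]: (19.36+5.59)/2 × 6 = 74.85
  Sum = 260.7 mg/L·h
IV tail: 5.59/0.207 = 27.005; AUC_iv,0→∞ = 260.7 + 27.005 = 287.705 mg/L·h
Trapezoidal AUC_0→11.75 (intranasal spray):
  [0→2]: (0.00+19.33)/2 × 2 = 19.33
  [2→2.5]: (19.33+18.30)/2 × 0.5 = 9.4075
  [2.5→4.5]: (18.30+12.77)/2 × 2 = 31.07
  [4.5→10.5]: (12.77+3.71)/2 × 6 = 49.44
  [10.5→10.75]: (3.71+3.52)/2 × 0.25 = 0.90375
  [10.75→11.75]: (3.52+2.87)/2 × 1 = 3.195
  Sum = 113.34625 mg/L·h
intranasal spray tail: 2.87/0.207 = 13.865; AUC_ev,0→∞ = 113.34625 + 13.865 = 127.21125 mg/L·h
F = (AUC_ev/D_ev)/(AUC_iv/D_iv) = (127.21125/625)/(287.705/250) = 0.203538/1.15082 = 0.1769

F = 0.177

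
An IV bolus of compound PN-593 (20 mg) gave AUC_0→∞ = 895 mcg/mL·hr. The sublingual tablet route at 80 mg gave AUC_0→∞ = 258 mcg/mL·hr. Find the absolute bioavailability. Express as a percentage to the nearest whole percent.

F = (AUC_ev / D_ev) / (AUC_iv / D_iv)
  = (258/80) / (895/20)
  = 3.225 / 44.75 = 0.0721
  = 7.21%

F = 7%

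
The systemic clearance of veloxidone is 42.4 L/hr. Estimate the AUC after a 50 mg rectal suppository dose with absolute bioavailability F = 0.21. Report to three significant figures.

AUC = 0.248 mg/L·hr

AUC_0→∞ = F × Dose / CL
        = 0.21 × 50 / 42.4 = 0.247642 mg/L·hr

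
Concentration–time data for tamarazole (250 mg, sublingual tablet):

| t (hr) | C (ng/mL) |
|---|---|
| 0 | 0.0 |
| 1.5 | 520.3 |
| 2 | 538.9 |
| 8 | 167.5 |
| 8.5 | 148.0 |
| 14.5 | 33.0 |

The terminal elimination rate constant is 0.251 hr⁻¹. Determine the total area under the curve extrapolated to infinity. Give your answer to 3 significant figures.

AUC = 3530 ng/mL·hr

Trapezoidal AUC_0→14.5:
  [0→1.5]: (0.0+520.3)/2 × 1.5 = 390.225
  [1.5→2]: (520.3+538.9)/2 × 0.5 = 264.8
  [2→8]: (538.9+167.5)/2 × 6 = 2119.2
  [8→8.5]: (167.5+148.0)/2 × 0.5 = 78.875
  [8.5→14.5]: (148.0+33.0)/2 × 6 = 543.0
  Sum = 3396.1 ng/mL·hr
Extrapolated tail: C_last / k_e = 33.0 / 0.251 = 131.474
AUC_0→∞ = 3396.1 + 131.474 = 3527.574 ng/mL·hr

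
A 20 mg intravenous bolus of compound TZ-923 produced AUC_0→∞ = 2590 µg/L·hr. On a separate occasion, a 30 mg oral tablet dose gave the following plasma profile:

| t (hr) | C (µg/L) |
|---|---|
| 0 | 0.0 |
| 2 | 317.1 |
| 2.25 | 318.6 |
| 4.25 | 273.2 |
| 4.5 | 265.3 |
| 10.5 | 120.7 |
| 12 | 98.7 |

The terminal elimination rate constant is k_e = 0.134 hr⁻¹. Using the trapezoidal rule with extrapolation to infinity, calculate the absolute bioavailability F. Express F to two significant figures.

F = 0.80

Trapezoidal AUC_0→12 (oral tablet):
  [0→2]: (0.0+317.1)/2 × 2 = 317.1
  [2→2.25]: (317.1+318.6)/2 × 0.25 = 79.4625
  [2.25→4.25]: (318.6+273.2)/2 × 2 = 591.8
  [4.25→4.5]: (273.2+265.3)/2 × 0.25 = 67.3125
  [4.5→10.5]: (265.3+120.7)/2 × 6 = 1158.0
  [10.5→12]: (120.7+98.7)/2 × 1.5 = 164.55
  Sum = 2378.225 µg/L·hr
Tail: C_last/k_e = 98.7/0.134 = 736.567
AUC_0→∞ (oral tablet) = 2378.225 + 736.567 = 3114.792 µg/L·hr
F = (AUC_ev/D_ev)/(AUC_iv/D_iv) = (3114.792/30)/(2590/20) = 103.8264/129.5 = 0.8017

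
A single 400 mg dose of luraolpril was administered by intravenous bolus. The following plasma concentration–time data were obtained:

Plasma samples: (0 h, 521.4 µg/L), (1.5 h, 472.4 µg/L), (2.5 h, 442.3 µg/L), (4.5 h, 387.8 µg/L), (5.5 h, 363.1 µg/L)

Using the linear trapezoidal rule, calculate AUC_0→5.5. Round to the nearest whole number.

Trapezoidal AUC_0→5.5:
  [0→1.5]: (521.4+472.4)/2 × 1.5 = 745.35
  [1.5→2.5]: (472.4+442.3)/2 × 1 = 457.35
  [2.5→4.5]: (442.3+387.8)/2 × 2 = 830.1
  [4.5→5.5]: (387.8+363.1)/2 × 1 = 375.45
  Sum = 2408.25 µg/L·h

AUC = 2408 µg/L·h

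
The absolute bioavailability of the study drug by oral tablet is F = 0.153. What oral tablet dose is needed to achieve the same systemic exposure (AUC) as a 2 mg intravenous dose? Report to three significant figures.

For equal systemic exposure: F × D_ev = D_iv
D_ev = D_iv / F = 2 / 0.153 = 13.0719 mg

D_oral = 13.1 mg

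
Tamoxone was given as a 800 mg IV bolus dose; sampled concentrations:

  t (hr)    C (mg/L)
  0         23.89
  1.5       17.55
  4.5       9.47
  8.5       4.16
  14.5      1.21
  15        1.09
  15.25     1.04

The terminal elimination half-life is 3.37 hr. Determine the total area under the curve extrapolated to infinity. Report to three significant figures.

Trapezoidal AUC_0→15.25:
  [0→1.5]: (23.89+17.55)/2 × 1.5 = 31.08
  [1.5→4.5]: (17.55+9.47)/2 × 3 = 40.53
  [4.5→8.5]: (9.47+4.16)/2 × 4 = 27.26
  [8.5→14.5]: (4.16+1.21)/2 × 6 = 16.11
  [14.5→15]: (1.21+1.09)/2 × 0.5 = 0.575
  [15→15.25]: (1.09+1.04)/2 × 0.25 = 0.26625
  Sum = 115.82125 mg/L·hr
k_e = ln2 / t½ = 0.693147 / 3.37 = 0.2057 hr^-1
Extrapolated tail: C_last / k_e = 1.04 / 0.2057 = 5.056
AUC_0→∞ = 115.82125 + 5.056 = 120.87725 mg/L·hr

AUC = 121 mg/L·hr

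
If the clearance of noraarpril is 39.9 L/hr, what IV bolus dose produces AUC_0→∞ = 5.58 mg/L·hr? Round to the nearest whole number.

Dose = 223 mg

Dose_iv = CL × AUC_0→∞
     = 39.9 × 5.58 = 222.642 mg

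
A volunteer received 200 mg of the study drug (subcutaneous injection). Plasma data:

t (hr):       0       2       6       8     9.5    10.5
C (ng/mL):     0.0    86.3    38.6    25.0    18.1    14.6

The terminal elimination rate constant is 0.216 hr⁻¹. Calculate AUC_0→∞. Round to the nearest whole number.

Trapezoidal AUC_0→10.5:
  [0→2]: (0.0+86.3)/2 × 2 = 86.3
  [2→6]: (86.3+38.6)/2 × 4 = 249.8
  [6→8]: (38.6+25.0)/2 × 2 = 63.6
  [8→9.5]: (25.0+18.1)/2 × 1.5 = 32.325
  [9.5→10.5]: (18.1+14.6)/2 × 1 = 16.35
  Sum = 448.375 ng/mL·hr
Extrapolated tail: C_last / k_e = 14.6 / 0.216 = 67.593
AUC_0→∞ = 448.375 + 67.593 = 515.968 ng/mL·hr

AUC = 516 ng/mL·hr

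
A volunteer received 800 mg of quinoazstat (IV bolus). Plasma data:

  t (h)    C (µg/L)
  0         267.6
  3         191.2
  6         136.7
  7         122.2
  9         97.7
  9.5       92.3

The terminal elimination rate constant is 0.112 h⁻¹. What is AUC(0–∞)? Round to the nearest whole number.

AUC = 2401 µg/L·h

Trapezoidal AUC_0→9.5:
  [0→3]: (267.6+191.2)/2 × 3 = 688.2
  [3→6]: (191.2+136.7)/2 × 3 = 491.85
  [6→7]: (136.7+122.2)/2 × 1 = 129.45
  [7→9]: (122.2+97.7)/2 × 2 = 219.9
  [9→9.5]: (97.7+92.3)/2 × 0.5 = 47.5
  Sum = 1576.9 µg/L·h
Extrapolated tail: C_last / k_e = 92.3 / 0.112 = 824.107
AUC_0→∞ = 1576.9 + 824.107 = 2401.007 µg/L·h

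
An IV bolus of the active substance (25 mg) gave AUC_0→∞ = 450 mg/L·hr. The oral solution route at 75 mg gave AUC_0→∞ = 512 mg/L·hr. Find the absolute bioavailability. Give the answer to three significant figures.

F = (AUC_ev / D_ev) / (AUC_iv / D_iv)
  = (512/75) / (450/25)
  = 6.82667 / 18 = 0.3793

F = 0.379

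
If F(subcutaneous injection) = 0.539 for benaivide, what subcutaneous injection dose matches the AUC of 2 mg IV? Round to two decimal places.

D_subcutaneous = 3.71 mg

For equal systemic exposure: F × D_ev = D_iv
D_ev = D_iv / F = 2 / 0.539 = 3.71058 mg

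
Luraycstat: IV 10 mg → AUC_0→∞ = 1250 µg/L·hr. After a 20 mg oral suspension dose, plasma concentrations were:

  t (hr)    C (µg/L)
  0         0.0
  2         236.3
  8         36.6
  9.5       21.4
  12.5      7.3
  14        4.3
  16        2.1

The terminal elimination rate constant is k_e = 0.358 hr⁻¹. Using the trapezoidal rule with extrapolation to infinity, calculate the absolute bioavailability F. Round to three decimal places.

Trapezoidal AUC_0→16 (oral suspension):
  [0→2]: (0.0+236.3)/2 × 2 = 236.3
  [2→8]: (236.3+36.6)/2 × 6 = 818.7
  [8→9.5]: (36.6+21.4)/2 × 1.5 = 43.5
  [9.5→12.5]: (21.4+7.3)/2 × 3 = 43.05
  [12.5→14]: (7.3+4.3)/2 × 1.5 = 8.7
  [14→16]: (4.3+2.1)/2 × 2 = 6.4
  Sum = 1156.65 µg/L·hr
Tail: C_last/k_e = 2.1/0.358 = 5.866
AUC_0→∞ (oral suspension) = 1156.65 + 5.866 = 1162.516 µg/L·hr
F = (AUC_ev/D_ev)/(AUC_iv/D_iv) = (1162.516/20)/(1250/10) = 58.1258/125 = 0.4650

F = 0.465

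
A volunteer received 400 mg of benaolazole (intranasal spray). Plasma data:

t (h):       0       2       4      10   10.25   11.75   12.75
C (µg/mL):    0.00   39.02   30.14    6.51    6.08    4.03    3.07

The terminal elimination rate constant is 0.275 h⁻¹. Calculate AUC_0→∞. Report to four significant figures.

AUC = 242.0 µg/mL·h

Trapezoidal AUC_0→12.75:
  [0→2]: (0.00+39.02)/2 × 2 = 39.02
  [2→4]: (39.02+30.14)/2 × 2 = 69.16
  [4→10]: (30.14+6.51)/2 × 6 = 109.95
  [10→10.25]: (6.51+6.08)/2 × 0.25 = 1.57375
  [10.25→11.75]: (6.08+4.03)/2 × 1.5 = 7.5825
  [11.75→12.75]: (4.03+3.07)/2 × 1 = 3.55
  Sum = 230.83625 µg/mL·h
Extrapolated tail: C_last / k_e = 3.07 / 0.275 = 11.164
AUC_0→∞ = 230.83625 + 11.164 = 242.00025 µg/mL·h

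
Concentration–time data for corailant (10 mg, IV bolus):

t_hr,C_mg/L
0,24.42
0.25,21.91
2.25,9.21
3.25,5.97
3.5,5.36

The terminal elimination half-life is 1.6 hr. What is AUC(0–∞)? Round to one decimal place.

AUC = 58.3 mg/L·hr

Trapezoidal AUC_0→3.5:
  [0→0.25]: (24.42+21.91)/2 × 0.25 = 5.79125
  [0.25→2.25]: (21.91+9.21)/2 × 2 = 31.12
  [2.25→3.25]: (9.21+5.97)/2 × 1 = 7.59
  [3.25→3.5]: (5.97+5.36)/2 × 0.25 = 1.41625
  Sum = 45.9175 mg/L·hr
k_e = ln2 / t½ = 0.693147 / 1.6 = 0.4332 hr^-1
Extrapolated tail: C_last / k_e = 5.36 / 0.4332 = 12.373
AUC_0→∞ = 45.9175 + 12.373 = 58.2905 mg/L·hr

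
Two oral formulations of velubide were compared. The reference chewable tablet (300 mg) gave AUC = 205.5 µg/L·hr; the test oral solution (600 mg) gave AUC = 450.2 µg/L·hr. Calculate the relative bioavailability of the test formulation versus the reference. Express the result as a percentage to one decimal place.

F_rel = 109.5%

F_rel = (AUC_test/D_test) / (AUC_ref/D_ref)
      = (450.2/600) / (205.5/300)
      = 0.750333 / 0.685 = 1.0954 = 109.54%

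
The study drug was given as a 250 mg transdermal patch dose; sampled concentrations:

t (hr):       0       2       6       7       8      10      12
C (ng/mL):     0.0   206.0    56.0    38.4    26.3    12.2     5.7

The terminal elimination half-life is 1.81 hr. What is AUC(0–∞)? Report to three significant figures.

AUC = 881 ng/mL·hr

Trapezoidal AUC_0→12:
  [0→2]: (0.0+206.0)/2 × 2 = 206.0
  [2→6]: (206.0+56.0)/2 × 4 = 524.0
  [6→7]: (56.0+38.4)/2 × 1 = 47.2
  [7→8]: (38.4+26.3)/2 × 1 = 32.35
  [8→10]: (26.3+12.2)/2 × 2 = 38.5
  [10→12]: (12.2+5.7)/2 × 2 = 17.9
  Sum = 865.95 ng/mL·hr
k_e = ln2 / t½ = 0.693147 / 1.81 = 0.3830 hr^-1
Extrapolated tail: C_last / k_e = 5.7 / 0.383 = 14.883
AUC_0→∞ = 865.95 + 14.883 = 880.833 ng/mL·hr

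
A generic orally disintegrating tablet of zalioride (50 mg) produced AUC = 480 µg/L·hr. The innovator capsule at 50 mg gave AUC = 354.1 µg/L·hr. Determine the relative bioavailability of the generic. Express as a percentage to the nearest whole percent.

F_rel = (AUC_test/D_test) / (AUC_ref/D_ref)
      = (480/50) / (354.1/50)
      = 9.6 / 7.082 = 1.3555 = 135.55%

F_rel = 136%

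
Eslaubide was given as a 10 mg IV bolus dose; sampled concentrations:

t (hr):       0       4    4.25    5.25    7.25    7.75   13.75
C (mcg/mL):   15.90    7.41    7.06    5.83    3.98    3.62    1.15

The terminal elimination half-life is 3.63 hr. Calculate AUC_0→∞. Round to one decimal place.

Trapezoidal AUC_0→13.75:
  [0→4]: (15.90+7.41)/2 × 4 = 46.62
  [4→4.25]: (7.41+7.06)/2 × 0.25 = 1.80875
  [4.25→5.25]: (7.06+5.83)/2 × 1 = 6.445
  [5.25→7.25]: (5.83+3.98)/2 × 2 = 9.81
  [7.25→7.75]: (3.98+3.62)/2 × 0.5 = 1.9
  [7.75→13.75]: (3.62+1.15)/2 × 6 = 14.31
  Sum = 80.89375 mcg/mL·hr
k_e = ln2 / t½ = 0.693147 / 3.63 = 0.1909 hr^-1
Extrapolated tail: C_last / k_e = 1.15 / 0.1909 = 6.024
AUC_0→∞ = 80.89375 + 6.024 = 86.91775 mcg/mL·hr

AUC = 86.9 mcg/mL·hr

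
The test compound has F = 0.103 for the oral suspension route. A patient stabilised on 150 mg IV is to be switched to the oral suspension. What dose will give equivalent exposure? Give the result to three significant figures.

For equal systemic exposure: F × D_ev = D_iv
D_ev = D_iv / F = 150 / 0.103 = 1456.31 mg

D_oral = 1460 mg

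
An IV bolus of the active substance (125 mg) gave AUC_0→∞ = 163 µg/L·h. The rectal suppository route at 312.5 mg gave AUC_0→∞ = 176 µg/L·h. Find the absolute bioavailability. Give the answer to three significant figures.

F = 0.432

F = (AUC_ev / D_ev) / (AUC_iv / D_iv)
  = (176/312.5) / (163/125)
  = 0.5632 / 1.304 = 0.4319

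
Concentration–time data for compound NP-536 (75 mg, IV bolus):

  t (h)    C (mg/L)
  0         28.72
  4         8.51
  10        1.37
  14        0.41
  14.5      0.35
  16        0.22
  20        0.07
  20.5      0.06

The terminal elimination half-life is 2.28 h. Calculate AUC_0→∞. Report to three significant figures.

Trapezoidal AUC_0→20.5:
  [0→4]: (28.72+8.51)/2 × 4 = 74.46
  [4→10]: (8.51+1.37)/2 × 6 = 29.64
  [10→14]: (1.37+0.41)/2 × 4 = 3.56
  [14→14.5]: (0.41+0.35)/2 × 0.5 = 0.19
  [14.5→16]: (0.35+0.22)/2 × 1.5 = 0.4275
  [16→20]: (0.22+0.07)/2 × 4 = 0.58
  [20→20.5]: (0.07+0.06)/2 × 0.5 = 0.0325
  Sum = 108.89 mg/L·h
k_e = ln2 / t½ = 0.693147 / 2.28 = 0.3040 h^-1
Extrapolated tail: C_last / k_e = 0.06 / 0.304 = 0.197
AUC_0→∞ = 108.89 + 0.197 = 109.087 mg/L·h

AUC = 109 mg/L·h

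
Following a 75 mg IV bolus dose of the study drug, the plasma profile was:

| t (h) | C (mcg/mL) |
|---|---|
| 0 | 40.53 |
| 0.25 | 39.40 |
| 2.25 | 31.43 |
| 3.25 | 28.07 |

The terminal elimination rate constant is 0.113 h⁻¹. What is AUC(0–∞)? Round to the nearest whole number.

AUC = 359 mcg/mL·h

Trapezoidal AUC_0→3.25:
  [0→0.25]: (40.53+39.40)/2 × 0.25 = 9.99125
  [0.25→2.25]: (39.40+31.43)/2 × 2 = 70.83
  [2.25→3.25]: (31.43+28.07)/2 × 1 = 29.75
  Sum = 110.57125 mcg/mL·h
Extrapolated tail: C_last / k_e = 28.07 / 0.113 = 248.407
AUC_0→∞ = 110.57125 + 248.407 = 358.97825 mcg/mL·h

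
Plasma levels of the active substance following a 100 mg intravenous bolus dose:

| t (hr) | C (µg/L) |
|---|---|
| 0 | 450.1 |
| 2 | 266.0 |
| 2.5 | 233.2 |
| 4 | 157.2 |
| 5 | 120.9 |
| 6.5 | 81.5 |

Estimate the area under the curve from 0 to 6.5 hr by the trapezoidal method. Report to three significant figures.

AUC = 1420 µg/L·hr

Trapezoidal AUC_0→6.5:
  [0→2]: (450.1+266.0)/2 × 2 = 716.1
  [2→2.5]: (266.0+233.2)/2 × 0.5 = 124.8
  [2.5→4]: (233.2+157.2)/2 × 1.5 = 292.8
  [4→5]: (157.2+120.9)/2 × 1 = 139.05
  [5→6.5]: (120.9+81.5)/2 × 1.5 = 151.8
  Sum = 1424.55 µg/L·hr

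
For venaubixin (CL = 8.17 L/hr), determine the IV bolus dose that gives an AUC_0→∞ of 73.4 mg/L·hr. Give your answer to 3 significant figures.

Dose_iv = CL × AUC_0→∞
     = 8.17 × 73.4 = 599.678 mg

Dose = 600 mg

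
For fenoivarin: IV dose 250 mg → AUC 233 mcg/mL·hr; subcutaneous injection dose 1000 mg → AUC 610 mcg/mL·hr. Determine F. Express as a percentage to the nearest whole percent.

F = 65%

F = (AUC_ev / D_ev) / (AUC_iv / D_iv)
  = (610/1000) / (233/250)
  = 0.61 / 0.932 = 0.6545
  = 65.45%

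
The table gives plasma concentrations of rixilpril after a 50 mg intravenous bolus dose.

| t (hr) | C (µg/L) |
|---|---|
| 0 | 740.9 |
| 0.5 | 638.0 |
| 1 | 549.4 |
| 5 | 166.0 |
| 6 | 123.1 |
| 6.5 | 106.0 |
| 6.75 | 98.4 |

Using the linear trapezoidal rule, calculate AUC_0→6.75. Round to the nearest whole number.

Trapezoidal AUC_0→6.75:
  [0→0.5]: (740.9+638.0)/2 × 0.5 = 344.725
  [0.5→1]: (638.0+549.4)/2 × 0.5 = 296.85
  [1→5]: (549.4+166.0)/2 × 4 = 1430.8
  [5→6]: (166.0+123.1)/2 × 1 = 144.55
  [6→6.5]: (123.1+106.0)/2 × 0.5 = 57.275
  [6.5→6.75]: (106.0+98.4)/2 × 0.25 = 25.55
  Sum = 2299.75 µg/L·hr

AUC = 2300 µg/L·hr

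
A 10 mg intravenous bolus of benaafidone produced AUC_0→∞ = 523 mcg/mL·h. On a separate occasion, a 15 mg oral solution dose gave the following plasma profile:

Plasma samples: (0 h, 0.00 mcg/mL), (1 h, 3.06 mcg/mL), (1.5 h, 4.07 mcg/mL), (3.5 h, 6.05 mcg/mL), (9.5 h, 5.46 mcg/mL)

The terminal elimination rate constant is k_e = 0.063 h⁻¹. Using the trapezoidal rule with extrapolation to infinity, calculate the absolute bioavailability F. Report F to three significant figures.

Trapezoidal AUC_0→9.5 (oral solution):
  [0→1]: (0.00+3.06)/2 × 1 = 1.53
  [1→1.5]: (3.06+4.07)/2 × 0.5 = 1.7825
  [1.5→3.5]: (4.07+6.05)/2 × 2 = 10.12
  [3.5→9.5]: (6.05+5.46)/2 × 6 = 34.53
  Sum = 47.9625 mcg/mL·h
Tail: C_last/k_e = 5.46/0.063 = 86.667
AUC_0→∞ (oral solution) = 47.9625 + 86.667 = 134.6295 mcg/mL·h
F = (AUC_ev/D_ev)/(AUC_iv/D_iv) = (134.6295/15)/(523/10) = 8.9753/52.3 = 0.1716

F = 0.172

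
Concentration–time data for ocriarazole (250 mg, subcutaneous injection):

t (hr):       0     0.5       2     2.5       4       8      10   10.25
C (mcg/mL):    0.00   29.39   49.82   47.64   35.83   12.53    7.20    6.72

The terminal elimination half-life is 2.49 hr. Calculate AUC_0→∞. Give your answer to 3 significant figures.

Trapezoidal AUC_0→10.25:
  [0→0.5]: (0.00+29.39)/2 × 0.5 = 7.3475
  [0.5→2]: (29.39+49.82)/2 × 1.5 = 59.4075
  [2→2.5]: (49.82+47.64)/2 × 0.5 = 24.365
  [2.5→4]: (47.64+35.83)/2 × 1.5 = 62.6025
  [4→8]: (35.83+12.53)/2 × 4 = 96.72
  [8→10]: (12.53+7.20)/2 × 2 = 19.73
  [10→10.25]: (7.20+6.72)/2 × 0.25 = 1.74
  Sum = 271.9125 mcg/mL·hr
k_e = ln2 / t½ = 0.693147 / 2.49 = 0.2784 hr^-1
Extrapolated tail: C_last / k_e = 6.72 / 0.2784 = 24.138
AUC_0→∞ = 271.9125 + 24.138 = 296.0505 mcg/mL·hr

AUC = 296 mcg/mL·hr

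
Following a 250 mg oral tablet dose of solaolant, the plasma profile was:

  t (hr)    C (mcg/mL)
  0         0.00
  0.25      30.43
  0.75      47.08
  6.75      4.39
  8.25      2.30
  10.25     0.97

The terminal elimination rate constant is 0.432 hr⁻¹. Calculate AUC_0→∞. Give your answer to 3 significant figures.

AUC = 188 mcg/mL·hr

Trapezoidal AUC_0→10.25:
  [0→0.25]: (0.00+30.43)/2 × 0.25 = 3.80375
  [0.25→0.75]: (30.43+47.08)/2 × 0.5 = 19.3775
  [0.75→6.75]: (47.08+4.39)/2 × 6 = 154.41
  [6.75→8.25]: (4.39+2.30)/2 × 1.5 = 5.0175
  [8.25→10.25]: (2.30+0.97)/2 × 2 = 3.27
  Sum = 185.87875 mcg/mL·hr
Extrapolated tail: C_last / k_e = 0.97 / 0.432 = 2.245
AUC_0→∞ = 185.87875 + 2.245 = 188.12375 mcg/mL·hr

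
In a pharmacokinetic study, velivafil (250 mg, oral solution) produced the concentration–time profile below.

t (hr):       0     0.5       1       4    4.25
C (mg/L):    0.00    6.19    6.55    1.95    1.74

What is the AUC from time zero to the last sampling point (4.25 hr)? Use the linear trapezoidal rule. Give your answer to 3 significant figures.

AUC = 17.9 mg/L·hr

Trapezoidal AUC_0→4.25:
  [0→0.5]: (0.00+6.19)/2 × 0.5 = 1.5475
  [0.5→1]: (6.19+6.55)/2 × 0.5 = 3.185
  [1→4]: (6.55+1.95)/2 × 3 = 12.75
  [4→4.25]: (1.95+1.74)/2 × 0.25 = 0.46125
  Sum = 17.94375 mg/L·hr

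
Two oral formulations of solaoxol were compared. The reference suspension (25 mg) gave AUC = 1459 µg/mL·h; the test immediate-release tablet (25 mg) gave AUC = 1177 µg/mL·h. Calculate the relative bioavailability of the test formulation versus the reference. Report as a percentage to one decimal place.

F_rel = (AUC_test/D_test) / (AUC_ref/D_ref)
      = (1177/25) / (1459/25)
      = 47.08 / 58.36 = 0.8067 = 80.67%

F_rel = 80.7%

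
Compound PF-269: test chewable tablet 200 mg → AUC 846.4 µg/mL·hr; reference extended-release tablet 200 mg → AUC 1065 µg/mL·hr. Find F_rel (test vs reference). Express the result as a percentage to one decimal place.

F_rel = 79.5%

F_rel = (AUC_test/D_test) / (AUC_ref/D_ref)
      = (846.4/200) / (1065/200)
      = 4.232 / 5.325 = 0.7947 = 79.47%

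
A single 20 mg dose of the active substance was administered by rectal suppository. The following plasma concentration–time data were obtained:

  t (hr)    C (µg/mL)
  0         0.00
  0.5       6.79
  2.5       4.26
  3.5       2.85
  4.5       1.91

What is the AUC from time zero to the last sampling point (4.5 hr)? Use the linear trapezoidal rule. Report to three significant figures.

AUC = 18.7 µg/mL·hr

Trapezoidal AUC_0→4.5:
  [0→0.5]: (0.00+6.79)/2 × 0.5 = 1.6975
  [0.5→2.5]: (6.79+4.26)/2 × 2 = 11.05
  [2.5→3.5]: (4.26+2.85)/2 × 1 = 3.555
  [3.5→4.5]: (2.85+1.91)/2 × 1 = 2.38
  Sum = 18.6825 µg/mL·hr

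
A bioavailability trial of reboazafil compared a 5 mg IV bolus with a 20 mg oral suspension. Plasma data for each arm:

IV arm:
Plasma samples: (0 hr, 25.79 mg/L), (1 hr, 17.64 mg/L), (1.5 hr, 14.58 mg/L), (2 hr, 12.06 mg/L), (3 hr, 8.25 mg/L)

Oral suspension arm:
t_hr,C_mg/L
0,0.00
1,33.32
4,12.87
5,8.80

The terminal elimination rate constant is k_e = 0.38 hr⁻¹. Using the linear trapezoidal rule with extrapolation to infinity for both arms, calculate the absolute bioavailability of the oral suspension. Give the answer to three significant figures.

F = 0.439

Trapezoidal AUC_0→3 (IV):
  [0→1]: (25.79+17.64)/2 × 1 = 21.715
  [1→1.5]: (17.64+14.58)/2 × 0.5 = 8.055
  [1.5→2]: (14.58+12.06)/2 × 0.5 = 6.66
  [2→3]: (12.06+8.25)/2 × 1 = 10.155
  Sum = 46.585 mg/L·hr
IV tail: 8.25/0.38 = 21.711; AUC_iv,0→∞ = 46.585 + 21.711 = 68.296 mg/L·hr
Trapezoidal AUC_0→5 (oral suspension):
  [0→1]: (0.00+33.32)/2 × 1 = 16.66
  [1→4]: (33.32+12.87)/2 × 3 = 69.285
  [4→5]: (12.87+8.80)/2 × 1 = 10.835
  Sum = 96.78 mg/L·hr
oral suspension tail: 8.80/0.38 = 23.158; AUC_ev,0→∞ = 96.78 + 23.158 = 119.938 mg/L·hr
F = (AUC_ev/D_ev)/(AUC_iv/D_iv) = (119.938/20)/(68.296/5) = 5.9969/13.6592 = 0.4390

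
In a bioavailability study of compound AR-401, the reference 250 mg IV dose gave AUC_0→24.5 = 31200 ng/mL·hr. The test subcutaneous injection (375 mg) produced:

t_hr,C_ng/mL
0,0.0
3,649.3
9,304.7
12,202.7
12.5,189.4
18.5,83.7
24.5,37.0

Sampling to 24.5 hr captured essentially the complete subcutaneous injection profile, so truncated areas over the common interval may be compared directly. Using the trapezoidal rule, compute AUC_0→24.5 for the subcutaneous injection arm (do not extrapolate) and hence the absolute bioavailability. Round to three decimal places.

Trapezoidal AUC_0→24.5 (subcutaneous injection):
  [0→3]: (0.0+649.3)/2 × 3 = 973.95
  [3→9]: (649.3+304.7)/2 × 6 = 2862.0
  [9→12]: (304.7+202.7)/2 × 3 = 761.1
  [12→12.5]: (202.7+189.4)/2 × 0.5 = 98.025
  [12.5→18.5]: (189.4+83.7)/2 × 6 = 819.3
  [18.5→24.5]: (83.7+37.0)/2 × 6 = 362.1
  Sum = 5876.475 ng/mL·hr
F = (AUC_ev/D_ev)/(AUC_iv/D_iv) = (5876.475/375)/(31200/250) = 15.6706/124.8 = 0.1256

F = 0.126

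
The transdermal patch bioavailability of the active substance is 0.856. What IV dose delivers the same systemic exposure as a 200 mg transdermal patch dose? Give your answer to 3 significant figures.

Systemic exposure from an extravascular dose = F × D_ev, so the equivalent IV dose is F × D_ev.
D_iv = F × D_ev = 0.856 × 200 = 171.2 mg

D_iv = 171 mg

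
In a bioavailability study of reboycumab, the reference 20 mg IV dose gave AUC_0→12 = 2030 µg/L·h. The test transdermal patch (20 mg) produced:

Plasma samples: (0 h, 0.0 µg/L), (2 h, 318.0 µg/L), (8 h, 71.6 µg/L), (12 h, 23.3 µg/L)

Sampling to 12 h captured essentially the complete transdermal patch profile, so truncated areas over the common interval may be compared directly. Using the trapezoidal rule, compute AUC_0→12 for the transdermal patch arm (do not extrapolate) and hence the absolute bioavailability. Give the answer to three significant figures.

F = 0.826

Trapezoidal AUC_0→12 (transdermal patch):
  [0→2]: (0.0+318.0)/2 × 2 = 318.0
  [2→8]: (318.0+71.6)/2 × 6 = 1168.8
  [8→12]: (71.6+23.3)/2 × 4 = 189.8
  Sum = 1676.6 µg/L·h
F = (AUC_ev/D_ev)/(AUC_iv/D_iv) = (1676.6/20)/(2030/20) = 83.83/101.5 = 0.8259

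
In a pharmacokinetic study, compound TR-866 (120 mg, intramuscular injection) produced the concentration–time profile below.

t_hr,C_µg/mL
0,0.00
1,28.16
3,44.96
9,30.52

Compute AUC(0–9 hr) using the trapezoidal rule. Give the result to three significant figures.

AUC = 314 µg/mL·hr

Trapezoidal AUC_0→9:
  [0→1]: (0.00+28.16)/2 × 1 = 14.08
  [1→3]: (28.16+44.96)/2 × 2 = 73.12
  [3→9]: (44.96+30.52)/2 × 6 = 226.44
  Sum = 313.64 µg/mL·hr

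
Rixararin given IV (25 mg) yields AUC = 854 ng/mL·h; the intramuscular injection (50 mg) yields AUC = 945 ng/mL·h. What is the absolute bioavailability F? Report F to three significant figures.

F = 0.553

F = (AUC_ev / D_ev) / (AUC_iv / D_iv)
  = (945/50) / (854/25)
  = 18.9 / 34.16 = 0.5533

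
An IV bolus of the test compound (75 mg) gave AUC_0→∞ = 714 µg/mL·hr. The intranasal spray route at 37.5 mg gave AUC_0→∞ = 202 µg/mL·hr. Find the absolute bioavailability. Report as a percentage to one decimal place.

F = (AUC_ev / D_ev) / (AUC_iv / D_iv)
  = (202/37.5) / (714/75)
  = 5.38667 / 9.52 = 0.5658
  = 56.58%

F = 56.6%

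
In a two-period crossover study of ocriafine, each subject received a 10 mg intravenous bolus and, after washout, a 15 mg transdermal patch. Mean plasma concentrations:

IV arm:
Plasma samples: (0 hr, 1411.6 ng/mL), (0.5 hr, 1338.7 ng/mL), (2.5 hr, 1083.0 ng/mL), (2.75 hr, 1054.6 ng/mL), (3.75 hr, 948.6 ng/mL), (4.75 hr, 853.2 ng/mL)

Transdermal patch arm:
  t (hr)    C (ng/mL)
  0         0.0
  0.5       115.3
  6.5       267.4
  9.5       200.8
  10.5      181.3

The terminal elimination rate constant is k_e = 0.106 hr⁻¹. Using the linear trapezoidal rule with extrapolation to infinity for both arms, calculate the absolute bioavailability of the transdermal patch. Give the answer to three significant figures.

F = 0.189

Trapezoidal AUC_0→4.75 (IV):
  [0→0.5]: (1411.6+1338.7)/2 × 0.5 = 687.575
  [0.5→2.5]: (1338.7+1083.0)/2 × 2 = 2421.7
  [2.5→2.75]: (1083.0+1054.6)/2 × 0.25 = 267.2
  [2.75→3.75]: (1054.6+948.6)/2 × 1 = 1001.6
  [3.75→4.75]: (948.6+853.2)/2 × 1 = 900.9
  Sum = 5278.975 ng/mL·hr
IV tail: 853.2/0.106 = 8049.057; AUC_iv,0→∞ = 5278.975 + 8049.057 = 13328.032 ng/mL·hr
Trapezoidal AUC_0→10.5 (transdermal patch):
  [0→0.5]: (0.0+115.3)/2 × 0.5 = 28.825
  [0.5→6.5]: (115.3+267.4)/2 × 6 = 1148.1
  [6.5→9.5]: (267.4+200.8)/2 × 3 = 702.3
  [9.5→10.5]: (200.8+181.3)/2 × 1 = 191.05
  Sum = 2070.275 ng/mL·hr
transdermal patch tail: 181.3/0.106 = 1710.377; AUC_ev,0→∞ = 2070.275 + 1710.377 = 3780.652 ng/mL·hr
F = (AUC_ev/D_ev)/(AUC_iv/D_iv) = (3780.652/15)/(13328.032/10) = 252.043/1332.8032 = 0.1891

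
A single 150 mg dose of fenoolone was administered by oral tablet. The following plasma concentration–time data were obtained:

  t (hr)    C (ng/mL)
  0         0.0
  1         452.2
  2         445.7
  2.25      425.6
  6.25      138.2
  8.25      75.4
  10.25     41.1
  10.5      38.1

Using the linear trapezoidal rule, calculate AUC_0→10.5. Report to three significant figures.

Trapezoidal AUC_0→10.5:
  [0→1]: (0.0+452.2)/2 × 1 = 226.1
  [1→2]: (452.2+445.7)/2 × 1 = 448.95
  [2→2.25]: (445.7+425.6)/2 × 0.25 = 108.9125
  [2.25→6.25]: (425.6+138.2)/2 × 4 = 1127.6
  [6.25→8.25]: (138.2+75.4)/2 × 2 = 213.6
  [8.25→10.25]: (75.4+41.1)/2 × 2 = 116.5
  [10.25→10.5]: (41.1+38.1)/2 × 0.25 = 9.9
  Sum = 2251.5625 ng/mL·hr

AUC = 2250 ng/mL·hr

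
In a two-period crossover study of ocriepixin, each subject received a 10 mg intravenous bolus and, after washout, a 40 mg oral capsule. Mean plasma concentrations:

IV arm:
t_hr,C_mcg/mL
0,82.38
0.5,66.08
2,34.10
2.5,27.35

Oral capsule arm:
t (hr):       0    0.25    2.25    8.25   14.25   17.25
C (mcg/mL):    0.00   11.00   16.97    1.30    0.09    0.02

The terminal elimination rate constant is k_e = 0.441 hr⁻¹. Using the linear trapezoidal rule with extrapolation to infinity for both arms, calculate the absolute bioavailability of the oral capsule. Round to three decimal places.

Trapezoidal AUC_0→2.5 (IV):
  [0→0.5]: (82.38+66.08)/2 × 0.5 = 37.115
  [0.5→2]: (66.08+34.10)/2 × 1.5 = 75.135
  [2→2.5]: (34.10+27.35)/2 × 0.5 = 15.3625
  Sum = 127.6125 mcg/mL·hr
IV tail: 27.35/0.441 = 62.018; AUC_iv,0→∞ = 127.6125 + 62.018 = 189.6305 mcg/mL·hr
Trapezoidal AUC_0→17.25 (oral capsule):
  [0→0.25]: (0.00+11.00)/2 × 0.25 = 1.375
  [0.25→2.25]: (11.00+16.97)/2 × 2 = 27.97
  [2.25→8.25]: (16.97+1.30)/2 × 6 = 54.81
  [8.25→14.25]: (1.30+0.09)/2 × 6 = 4.17
  [14.25→17.25]: (0.09+0.02)/2 × 3 = 0.165
  Sum = 88.49 mcg/mL·hr
oral capsule tail: 0.02/0.441 = 0.045; AUC_ev,0→∞ = 88.49 + 0.045 = 88.535 mcg/mL·hr
F = (AUC_ev/D_ev)/(AUC_iv/D_iv) = (88.535/40)/(189.6305/10) = 2.213375/18.96305 = 0.1167

F = 0.117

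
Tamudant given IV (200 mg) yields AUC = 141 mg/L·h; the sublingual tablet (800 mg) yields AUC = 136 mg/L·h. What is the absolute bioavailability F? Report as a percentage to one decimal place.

F = (AUC_ev / D_ev) / (AUC_iv / D_iv)
  = (136/800) / (141/200)
  = 0.17 / 0.705 = 0.2411
  = 24.11%

F = 24.1%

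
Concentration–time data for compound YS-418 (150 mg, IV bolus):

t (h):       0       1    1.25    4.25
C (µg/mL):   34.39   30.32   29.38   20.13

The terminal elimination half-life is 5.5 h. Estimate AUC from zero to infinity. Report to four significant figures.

Trapezoidal AUC_0→4.25:
  [0→1]: (34.39+30.32)/2 × 1 = 32.355
  [1→1.25]: (30.32+29.38)/2 × 0.25 = 7.4625
  [1.25→4.25]: (29.38+20.13)/2 × 3 = 74.265
  Sum = 114.0825 µg/mL·h
k_e = ln2 / t½ = 0.693147 / 5.5 = 0.1260 h^-1
Extrapolated tail: C_last / k_e = 20.13 / 0.126 = 159.762
AUC_0→∞ = 114.0825 + 159.762 = 273.8445 µg/mL·h

AUC = 273.8 µg/mL·h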